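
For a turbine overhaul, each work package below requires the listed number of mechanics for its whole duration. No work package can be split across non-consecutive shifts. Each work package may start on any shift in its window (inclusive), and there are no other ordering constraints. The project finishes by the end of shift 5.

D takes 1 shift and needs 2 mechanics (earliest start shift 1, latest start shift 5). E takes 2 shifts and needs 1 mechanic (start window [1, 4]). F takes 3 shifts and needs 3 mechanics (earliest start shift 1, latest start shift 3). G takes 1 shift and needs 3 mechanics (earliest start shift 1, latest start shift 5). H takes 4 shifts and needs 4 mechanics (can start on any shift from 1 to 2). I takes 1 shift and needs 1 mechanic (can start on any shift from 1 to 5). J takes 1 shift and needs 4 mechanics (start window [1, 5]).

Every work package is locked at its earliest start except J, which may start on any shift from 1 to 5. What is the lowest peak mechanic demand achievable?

J@1: s1:18  s2:8  s3:7  s4:4  s5:0 → peak 18
J@2: s1:14  s2:12  s3:7  s4:4  s5:0 → peak 14
J@3: s1:14  s2:8  s3:11  s4:4  s5:0 → peak 14
J@4: s1:14  s2:8  s3:7  s4:8  s5:0 → peak 14
J@5: s1:14  s2:8  s3:7  s4:4  s5:4 → peak 14
Best is J@2, peak 14.

14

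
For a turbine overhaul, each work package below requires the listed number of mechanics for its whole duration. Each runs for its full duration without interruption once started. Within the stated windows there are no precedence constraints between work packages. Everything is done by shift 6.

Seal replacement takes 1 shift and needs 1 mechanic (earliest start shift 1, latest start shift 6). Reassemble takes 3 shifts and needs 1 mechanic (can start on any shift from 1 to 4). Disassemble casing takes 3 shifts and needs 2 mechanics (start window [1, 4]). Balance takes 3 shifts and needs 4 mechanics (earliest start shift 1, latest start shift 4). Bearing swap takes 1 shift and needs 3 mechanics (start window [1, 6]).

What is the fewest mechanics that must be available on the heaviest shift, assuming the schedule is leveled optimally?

Early-start (Seal replacement@1, Reassemble@1, Disassemble casing@1, Balance@1, Bearing swap@1) gives peak 11: s1:11  s2:7  s3:7  s4:0  s5:0  s6:0.
Shift Reassemble→2, Disassemble casing→4, Bearing swap→5.
Schedule Seal replacement@1, Reassemble@2, Disassemble casing@4, Balance@1, Bearing swap@5: s1:5  s2:5  s3:5  s4:3  s5:5  s6:2 — peak 5.
Total mechanic-shifts = 25 over 6 shifts ⇒ peak ≥ ⌈25/6⌉ = 5, so 5 is optimal.

5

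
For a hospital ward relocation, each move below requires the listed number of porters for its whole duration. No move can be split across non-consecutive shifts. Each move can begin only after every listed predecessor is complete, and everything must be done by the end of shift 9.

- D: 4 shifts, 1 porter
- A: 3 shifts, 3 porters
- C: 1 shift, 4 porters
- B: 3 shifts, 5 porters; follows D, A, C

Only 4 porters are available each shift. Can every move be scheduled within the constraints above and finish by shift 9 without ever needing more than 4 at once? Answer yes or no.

The minimum achievable peak is 5; 4 < 5, so no feasible schedule stays within the cap.

no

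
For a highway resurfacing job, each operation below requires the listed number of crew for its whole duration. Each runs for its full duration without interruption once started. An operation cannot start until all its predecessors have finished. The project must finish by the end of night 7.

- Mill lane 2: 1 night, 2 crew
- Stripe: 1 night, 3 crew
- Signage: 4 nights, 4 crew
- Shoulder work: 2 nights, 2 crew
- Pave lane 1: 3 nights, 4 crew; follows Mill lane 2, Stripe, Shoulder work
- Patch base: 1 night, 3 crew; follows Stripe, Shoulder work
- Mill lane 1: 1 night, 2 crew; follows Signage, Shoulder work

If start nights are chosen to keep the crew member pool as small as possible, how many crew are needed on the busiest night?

Early-start (Mill lane 2@1, Stripe@1, Signage@1, Shoulder work@1, Pave lane 1@3, Patch base@3, Mill lane 1@5) gives peak 11: n1:11  n2:6  n3:11  n4:8  n5:6  n6:0  n7:0.
Shift Stripe→2, Shoulder work→3, Pave lane 1→5, Patch base→5, Mill lane 1→6.
Schedule Mill lane 2@1, Stripe@2, Signage@1, Shoulder work@3, Pave lane 1@5, Patch base@5, Mill lane 1@6: n1:6  n2:7  n3:6  n4:6  n5:7  n6:6  n7:4 — peak 7.

7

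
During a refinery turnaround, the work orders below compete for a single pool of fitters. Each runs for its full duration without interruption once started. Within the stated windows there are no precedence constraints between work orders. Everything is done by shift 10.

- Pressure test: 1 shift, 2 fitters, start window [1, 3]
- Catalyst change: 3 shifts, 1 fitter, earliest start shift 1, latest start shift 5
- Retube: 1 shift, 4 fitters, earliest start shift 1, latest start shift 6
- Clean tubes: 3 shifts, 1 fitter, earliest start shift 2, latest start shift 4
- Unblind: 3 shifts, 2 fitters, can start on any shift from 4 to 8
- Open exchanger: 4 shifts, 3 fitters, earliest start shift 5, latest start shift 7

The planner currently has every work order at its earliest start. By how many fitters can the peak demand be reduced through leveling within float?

3

Early-start peak: s1:7  s2:2  s3:2  s4:3  s5:5  s6:5  s7:3  s8:3  s9:0  s10:0 ⇒ 7.
Leveled (Pressure test@1, Catalyst change@3, Retube@2, Clean tubes@3, Unblind@4, Open exchanger@7): s1:2  s2:4  s3:2  s4:4  s5:4  s6:2  s7:3  s8:3  s9:3  s10:3 ⇒ 4.
Reduction 7 − 4 = 3.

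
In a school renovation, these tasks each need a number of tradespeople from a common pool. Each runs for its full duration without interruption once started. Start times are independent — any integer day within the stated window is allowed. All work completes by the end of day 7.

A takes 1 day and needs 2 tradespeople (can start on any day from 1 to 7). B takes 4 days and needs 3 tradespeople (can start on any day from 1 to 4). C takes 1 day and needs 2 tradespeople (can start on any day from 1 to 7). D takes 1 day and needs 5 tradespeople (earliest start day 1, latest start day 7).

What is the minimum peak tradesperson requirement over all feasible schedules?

Early-start (A@1, B@1, C@1, D@1) gives peak 12: d1:12  d2:3  d3:3  d4:3  d5:0  d6:0  d7:0.
Shift C→2, D→5.
Schedule A@1, B@1, C@2, D@5: d1:5  d2:5  d3:3  d4:3  d5:5  d6:0  d7:0 — peak 5.

5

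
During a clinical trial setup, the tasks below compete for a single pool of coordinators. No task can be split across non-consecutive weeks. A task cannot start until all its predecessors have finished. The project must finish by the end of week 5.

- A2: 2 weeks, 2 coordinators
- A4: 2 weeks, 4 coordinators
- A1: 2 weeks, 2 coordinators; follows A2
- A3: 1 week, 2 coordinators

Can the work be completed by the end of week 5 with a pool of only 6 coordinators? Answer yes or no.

Schedule A2@1, A4@1, A1@3, A3@3: w1:6  w2:6  w3:4  w4:2  w5:0 — peak 6 ≤ 6.

yes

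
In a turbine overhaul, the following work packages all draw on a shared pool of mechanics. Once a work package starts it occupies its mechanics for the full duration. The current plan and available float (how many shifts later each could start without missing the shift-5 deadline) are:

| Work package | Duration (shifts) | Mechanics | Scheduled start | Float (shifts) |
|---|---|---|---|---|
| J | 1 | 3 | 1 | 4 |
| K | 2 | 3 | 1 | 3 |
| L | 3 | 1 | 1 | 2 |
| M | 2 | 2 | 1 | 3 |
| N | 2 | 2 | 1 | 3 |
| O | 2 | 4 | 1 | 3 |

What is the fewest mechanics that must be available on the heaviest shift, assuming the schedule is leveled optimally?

6

Early-start (J@1, K@1, L@1, M@1, N@1, O@1) gives peak 15: s1:15  s2:12  s3:1  s4:0  s5:0.
Shift K→2, N→3, O→4.
Schedule J@1, K@2, L@1, M@1, N@3, O@4: s1:6  s2:6  s3:6  s4:6  s5:4 — peak 6.
Total mechanic-shifts = 28 over 5 shifts ⇒ peak ≥ ⌈28/5⌉ = 6, so 6 is optimal.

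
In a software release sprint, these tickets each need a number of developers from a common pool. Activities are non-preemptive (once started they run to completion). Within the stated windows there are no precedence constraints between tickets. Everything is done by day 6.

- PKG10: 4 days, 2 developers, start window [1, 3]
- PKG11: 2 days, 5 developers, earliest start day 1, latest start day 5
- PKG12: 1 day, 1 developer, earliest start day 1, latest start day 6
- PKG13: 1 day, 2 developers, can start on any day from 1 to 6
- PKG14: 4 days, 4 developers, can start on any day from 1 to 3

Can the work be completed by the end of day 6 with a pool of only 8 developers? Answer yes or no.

yes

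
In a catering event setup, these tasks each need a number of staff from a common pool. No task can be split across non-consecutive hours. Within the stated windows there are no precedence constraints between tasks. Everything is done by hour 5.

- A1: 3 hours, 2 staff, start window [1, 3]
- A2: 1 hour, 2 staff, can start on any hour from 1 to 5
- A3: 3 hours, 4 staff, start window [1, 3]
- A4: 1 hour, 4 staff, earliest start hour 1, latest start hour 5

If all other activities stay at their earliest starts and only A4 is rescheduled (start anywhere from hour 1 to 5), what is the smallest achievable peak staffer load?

8

A4@1: h1:12  h2:6  h3:6  h4:0  h5:0 → peak 12
A4@2: h1:8  h2:10  h3:6  h4:0  h5:0 → peak 10
A4@3: h1:8  h2:6  h3:10  h4:0  h5:0 → peak 10
A4@4: h1:8  h2:6  h3:6  h4:4  h5:0 → peak 8
A4@5: h1:8  h2:6  h3:6  h4:0  h5:4 → peak 8
Best is A4@4, peak 8.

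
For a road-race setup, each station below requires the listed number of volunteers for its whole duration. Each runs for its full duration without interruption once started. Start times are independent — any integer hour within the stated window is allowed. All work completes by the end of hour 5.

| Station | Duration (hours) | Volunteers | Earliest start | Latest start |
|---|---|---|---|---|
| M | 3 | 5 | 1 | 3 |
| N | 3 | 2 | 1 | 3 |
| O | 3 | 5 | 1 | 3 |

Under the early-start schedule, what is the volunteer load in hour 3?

At early start, hour 3 has: M, N, O.
Demand: 5 + 2 + 5 = 12.

12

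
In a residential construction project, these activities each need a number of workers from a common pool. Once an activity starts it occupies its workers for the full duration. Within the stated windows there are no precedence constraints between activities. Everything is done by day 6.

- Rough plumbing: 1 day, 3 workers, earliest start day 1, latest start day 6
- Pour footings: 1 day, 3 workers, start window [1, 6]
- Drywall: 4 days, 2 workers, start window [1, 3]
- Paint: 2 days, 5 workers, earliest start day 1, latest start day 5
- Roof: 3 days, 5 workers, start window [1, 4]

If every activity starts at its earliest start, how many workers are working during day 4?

2

At early start, day 4 has: Drywall.
Demand: 2 = 2.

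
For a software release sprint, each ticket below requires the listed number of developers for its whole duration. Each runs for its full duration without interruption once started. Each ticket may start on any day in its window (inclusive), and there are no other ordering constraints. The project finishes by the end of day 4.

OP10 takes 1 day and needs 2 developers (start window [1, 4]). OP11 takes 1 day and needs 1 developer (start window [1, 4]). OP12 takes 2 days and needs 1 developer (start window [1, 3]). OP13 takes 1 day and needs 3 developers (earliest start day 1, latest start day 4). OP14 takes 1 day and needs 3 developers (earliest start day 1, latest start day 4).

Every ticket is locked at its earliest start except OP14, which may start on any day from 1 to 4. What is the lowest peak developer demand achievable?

7

OP14@1: d1:10  d2:1  d3:0  d4:0 → peak 10
OP14@2: d1:7  d2:4  d3:0  d4:0 → peak 7
OP14@3: d1:7  d2:1  d3:3  d4:0 → peak 7
OP14@4: d1:7  d2:1  d3:0  d4:3 → peak 7
Best is OP14@2, peak 7.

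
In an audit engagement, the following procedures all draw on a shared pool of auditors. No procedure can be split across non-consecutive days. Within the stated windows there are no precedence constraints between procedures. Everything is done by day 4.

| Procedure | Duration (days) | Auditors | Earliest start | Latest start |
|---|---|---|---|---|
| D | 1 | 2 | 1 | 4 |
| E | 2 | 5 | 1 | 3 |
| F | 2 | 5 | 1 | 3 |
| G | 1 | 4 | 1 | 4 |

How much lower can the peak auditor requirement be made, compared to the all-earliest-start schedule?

7

Early-start peak: d1:16  d2:10  d3:0  d4:0 ⇒ 16.
Leveled (D@1, E@1, F@3, G@2): d1:7  d2:9  d3:5  d4:5 ⇒ 9.
Reduction 16 − 9 = 7.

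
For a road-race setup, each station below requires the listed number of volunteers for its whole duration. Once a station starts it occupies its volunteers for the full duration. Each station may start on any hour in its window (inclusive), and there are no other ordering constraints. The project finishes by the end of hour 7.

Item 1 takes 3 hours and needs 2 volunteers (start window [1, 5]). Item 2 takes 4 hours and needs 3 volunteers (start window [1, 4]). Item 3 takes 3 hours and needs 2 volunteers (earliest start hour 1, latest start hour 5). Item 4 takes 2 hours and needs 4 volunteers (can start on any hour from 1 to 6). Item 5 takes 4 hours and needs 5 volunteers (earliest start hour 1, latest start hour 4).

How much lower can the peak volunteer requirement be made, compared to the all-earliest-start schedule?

8

Early-start peak: h1:16  h2:16  h3:12  h4:8  h5:0  h6:0  h7:0 ⇒ 16.
Leveled (Item 1@1, Item 2@3, Item 3@1, Item 4@1, Item 5@4): h1:8  h2:8  h3:7  h4:8  h5:8  h6:8  h7:5 ⇒ 8.
Reduction 16 − 8 = 8.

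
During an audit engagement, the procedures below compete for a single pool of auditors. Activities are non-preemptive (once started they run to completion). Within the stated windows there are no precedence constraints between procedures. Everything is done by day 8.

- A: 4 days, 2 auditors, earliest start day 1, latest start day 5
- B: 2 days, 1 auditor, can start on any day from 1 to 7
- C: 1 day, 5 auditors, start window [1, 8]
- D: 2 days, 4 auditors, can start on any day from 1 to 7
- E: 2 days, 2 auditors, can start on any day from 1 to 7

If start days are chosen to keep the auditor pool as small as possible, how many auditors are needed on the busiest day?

5

Early-start (A@1, B@1, C@1, D@1, E@1) gives peak 14: d1:14  d2:9  d3:2  d4:2  d5:0  d6:0  d7:0  d8:0.
Shift C→5, D→6.
Schedule A@1, B@1, C@5, D@6, E@1: d1:5  d2:5  d3:2  d4:2  d5:5  d6:4  d7:4  d8:0 — peak 5.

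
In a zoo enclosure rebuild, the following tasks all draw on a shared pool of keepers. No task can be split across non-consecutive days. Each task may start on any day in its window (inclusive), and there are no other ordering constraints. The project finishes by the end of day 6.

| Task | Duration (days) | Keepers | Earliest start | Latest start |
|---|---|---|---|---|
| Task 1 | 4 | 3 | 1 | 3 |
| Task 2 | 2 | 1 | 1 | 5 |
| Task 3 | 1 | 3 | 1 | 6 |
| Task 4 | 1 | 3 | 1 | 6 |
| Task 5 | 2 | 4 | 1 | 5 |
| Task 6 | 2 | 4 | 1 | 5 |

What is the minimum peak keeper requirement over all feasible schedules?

7

Early-start (Task 1@1, Task 2@1, Task 3@1, Task 4@1, Task 5@1, Task 6@1) gives peak 18: d1:18  d2:12  d3:3  d4:3  d5:0  d6:0.
Shift Task 4→2, Task 5→3, Task 6→5.
Schedule Task 1@1, Task 2@1, Task 3@1, Task 4@2, Task 5@3, Task 6@5: d1:7  d2:7  d3:7  d4:7  d5:4  d6:4 — peak 7.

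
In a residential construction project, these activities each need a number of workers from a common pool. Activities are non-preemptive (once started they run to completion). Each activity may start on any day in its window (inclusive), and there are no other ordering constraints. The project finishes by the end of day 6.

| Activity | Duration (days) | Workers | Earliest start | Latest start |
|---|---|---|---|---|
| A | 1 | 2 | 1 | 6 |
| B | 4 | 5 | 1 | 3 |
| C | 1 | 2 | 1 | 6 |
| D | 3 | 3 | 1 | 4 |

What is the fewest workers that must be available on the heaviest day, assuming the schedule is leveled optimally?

Early-start (A@1, B@1, C@1, D@1) gives peak 12: d1:12  d2:8  d3:8  d4:5  d5:0  d6:0.
Shift C→2, D→3.
Schedule A@1, B@1, C@2, D@3: d1:7  d2:7  d3:8  d4:8  d5:3  d6:0 — peak 8.

8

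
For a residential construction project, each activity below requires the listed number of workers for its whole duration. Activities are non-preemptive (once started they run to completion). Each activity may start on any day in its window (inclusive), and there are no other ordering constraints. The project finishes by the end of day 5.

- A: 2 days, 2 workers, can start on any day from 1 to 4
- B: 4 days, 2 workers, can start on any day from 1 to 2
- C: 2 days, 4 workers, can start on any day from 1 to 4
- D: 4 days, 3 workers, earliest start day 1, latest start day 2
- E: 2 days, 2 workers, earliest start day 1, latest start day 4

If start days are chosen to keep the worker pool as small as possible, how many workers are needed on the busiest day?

9

Early-start (A@1, B@1, C@1, D@1, E@1) gives peak 13: d1:13  d2:13  d3:5  d4:5  d5:0.
Shift C→3.
Schedule A@1, B@1, C@3, D@1, E@1: d1:9  d2:9  d3:9  d4:9  d5:0 — peak 9.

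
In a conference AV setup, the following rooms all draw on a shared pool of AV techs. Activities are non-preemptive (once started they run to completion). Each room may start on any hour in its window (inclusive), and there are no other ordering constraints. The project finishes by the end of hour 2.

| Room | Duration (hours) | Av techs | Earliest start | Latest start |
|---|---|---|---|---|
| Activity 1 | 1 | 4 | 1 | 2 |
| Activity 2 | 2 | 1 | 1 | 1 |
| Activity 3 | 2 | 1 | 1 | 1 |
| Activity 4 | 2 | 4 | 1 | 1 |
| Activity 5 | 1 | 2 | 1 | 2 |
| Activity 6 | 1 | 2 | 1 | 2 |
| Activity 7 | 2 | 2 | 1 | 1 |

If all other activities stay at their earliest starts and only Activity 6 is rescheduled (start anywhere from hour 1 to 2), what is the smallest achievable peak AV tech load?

Activity 6@1: h1:16  h2:8 → peak 16
Activity 6@2: h1:14  h2:10 → peak 14
Best is Activity 6@2, peak 14.

14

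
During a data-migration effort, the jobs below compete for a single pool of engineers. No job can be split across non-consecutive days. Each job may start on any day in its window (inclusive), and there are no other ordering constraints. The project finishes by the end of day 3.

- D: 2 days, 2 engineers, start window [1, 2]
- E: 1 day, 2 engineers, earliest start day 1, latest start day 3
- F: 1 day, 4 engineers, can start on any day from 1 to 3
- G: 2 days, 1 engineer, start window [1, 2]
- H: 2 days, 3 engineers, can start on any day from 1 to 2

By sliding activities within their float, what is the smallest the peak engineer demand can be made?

6

Early-start (D@1, E@1, F@1, G@1, H@1) gives peak 12: d1:12  d2:6  d3:0.
Shift E→3, G→2, H→2.
Schedule D@1, E@3, F@1, G@2, H@2: d1:6  d2:6  d3:6 — peak 6.
Total engineer-days = 18 over 3 days ⇒ peak ≥ ⌈18/3⌉ = 6, so 6 is optimal.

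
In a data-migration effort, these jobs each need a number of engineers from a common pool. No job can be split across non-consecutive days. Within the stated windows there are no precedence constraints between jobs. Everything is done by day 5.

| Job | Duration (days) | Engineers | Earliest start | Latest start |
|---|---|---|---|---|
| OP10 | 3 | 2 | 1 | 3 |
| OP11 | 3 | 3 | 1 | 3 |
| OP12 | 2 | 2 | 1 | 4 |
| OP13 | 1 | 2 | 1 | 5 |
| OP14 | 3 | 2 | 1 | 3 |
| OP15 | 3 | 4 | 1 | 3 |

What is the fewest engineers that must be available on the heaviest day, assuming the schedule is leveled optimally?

11

Early-start (OP10@1, OP11@1, OP12@1, OP13@1, OP14@1, OP15@1) gives peak 15: d1:15  d2:13  d3:11  d4:0  d5:0.
Shift OP15→3.
Schedule OP10@1, OP11@1, OP12@1, OP13@1, OP14@1, OP15@3: d1:11  d2:9  d3:11  d4:4  d5:4 — peak 11.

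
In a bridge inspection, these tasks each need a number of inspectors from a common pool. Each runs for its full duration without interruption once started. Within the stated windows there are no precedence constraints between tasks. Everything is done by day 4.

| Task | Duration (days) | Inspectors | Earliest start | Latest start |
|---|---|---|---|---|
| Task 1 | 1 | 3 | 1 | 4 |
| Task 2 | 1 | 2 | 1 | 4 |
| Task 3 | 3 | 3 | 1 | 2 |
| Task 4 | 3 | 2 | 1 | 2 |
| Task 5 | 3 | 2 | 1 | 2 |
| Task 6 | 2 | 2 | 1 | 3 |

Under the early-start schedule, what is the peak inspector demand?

14

Early-start schedule: Task 1@1, Task 2@1, Task 3@1, Task 4@1, Task 5@1, Task 6@1.
Load per day: day 1: 14, day 2: 9, day 3: 7, day 4: 0.
Peak is 14.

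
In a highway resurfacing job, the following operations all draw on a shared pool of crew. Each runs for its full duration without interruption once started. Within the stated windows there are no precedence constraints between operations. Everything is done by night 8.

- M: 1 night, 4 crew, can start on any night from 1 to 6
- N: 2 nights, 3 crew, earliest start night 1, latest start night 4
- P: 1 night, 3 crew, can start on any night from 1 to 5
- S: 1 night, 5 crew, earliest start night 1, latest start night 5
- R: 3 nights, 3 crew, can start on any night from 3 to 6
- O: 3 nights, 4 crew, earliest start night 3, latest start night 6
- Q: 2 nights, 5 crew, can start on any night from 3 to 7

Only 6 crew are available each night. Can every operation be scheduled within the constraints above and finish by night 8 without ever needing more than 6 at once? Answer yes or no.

no

Total crew member-nights = 49; over 8 nights the average is 49/8 > 6, so some night must exceed 6.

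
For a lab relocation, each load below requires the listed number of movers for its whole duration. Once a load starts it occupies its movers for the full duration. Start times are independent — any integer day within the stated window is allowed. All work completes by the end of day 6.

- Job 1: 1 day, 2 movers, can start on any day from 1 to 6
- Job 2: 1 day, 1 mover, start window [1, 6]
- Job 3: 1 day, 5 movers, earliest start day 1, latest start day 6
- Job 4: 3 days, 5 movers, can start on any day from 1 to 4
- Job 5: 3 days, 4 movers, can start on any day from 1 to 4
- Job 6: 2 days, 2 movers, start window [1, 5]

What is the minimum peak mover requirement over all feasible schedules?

9

Early-start (Job 1@1, Job 2@1, Job 3@1, Job 4@1, Job 5@1, Job 6@1) gives peak 19: d1:19  d2:11  d3:9  d4:0  d5:0  d6:0.
Shift Job 4→2, Job 5→2, Job 6→5.
Schedule Job 1@1, Job 2@1, Job 3@1, Job 4@2, Job 5@2, Job 6@5: d1:8  d2:9  d3:9  d4:9  d5:2  d6:2 — peak 9.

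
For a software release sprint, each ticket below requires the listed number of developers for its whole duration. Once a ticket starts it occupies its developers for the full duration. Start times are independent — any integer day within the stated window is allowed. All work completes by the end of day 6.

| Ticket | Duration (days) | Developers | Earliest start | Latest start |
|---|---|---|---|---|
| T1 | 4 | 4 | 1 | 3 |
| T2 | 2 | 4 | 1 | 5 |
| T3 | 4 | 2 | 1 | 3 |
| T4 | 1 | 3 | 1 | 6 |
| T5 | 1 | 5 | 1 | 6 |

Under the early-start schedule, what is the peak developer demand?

18

Early-start schedule: T1@1, T2@1, T3@1, T4@1, T5@1.
Load per day: day 1: 18, day 2: 10, day 3: 6, day 4: 6, day 5: 0, day 6: 0.
Peak is 18.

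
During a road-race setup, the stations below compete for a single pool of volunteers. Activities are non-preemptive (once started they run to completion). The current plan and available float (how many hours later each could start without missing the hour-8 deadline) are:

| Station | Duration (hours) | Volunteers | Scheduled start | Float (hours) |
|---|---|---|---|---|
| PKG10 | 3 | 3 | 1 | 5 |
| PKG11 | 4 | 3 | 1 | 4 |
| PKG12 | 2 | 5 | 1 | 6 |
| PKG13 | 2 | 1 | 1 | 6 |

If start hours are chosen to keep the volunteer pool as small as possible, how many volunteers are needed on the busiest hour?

6

Early-start (PKG10@1, PKG11@1, PKG12@1, PKG13@1) gives peak 12: h1:12  h2:12  h3:6  h4:3  h5:0  h6:0  h7:0  h8:0.
Shift PKG12→5, PKG13→4.
Schedule PKG10@1, PKG11@1, PKG12@5, PKG13@4: h1:6  h2:6  h3:6  h4:4  h5:6  h6:5  h7:0  h8:0 — peak 6.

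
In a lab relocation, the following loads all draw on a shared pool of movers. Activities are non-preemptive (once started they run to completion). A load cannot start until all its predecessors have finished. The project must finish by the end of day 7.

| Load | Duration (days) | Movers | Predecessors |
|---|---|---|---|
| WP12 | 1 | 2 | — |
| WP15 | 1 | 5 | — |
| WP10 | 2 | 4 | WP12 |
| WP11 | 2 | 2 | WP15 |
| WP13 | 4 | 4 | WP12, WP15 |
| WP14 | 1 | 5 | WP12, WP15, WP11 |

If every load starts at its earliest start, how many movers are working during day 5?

4

At early start, day 5 has: WP13.
Demand: 4 = 4.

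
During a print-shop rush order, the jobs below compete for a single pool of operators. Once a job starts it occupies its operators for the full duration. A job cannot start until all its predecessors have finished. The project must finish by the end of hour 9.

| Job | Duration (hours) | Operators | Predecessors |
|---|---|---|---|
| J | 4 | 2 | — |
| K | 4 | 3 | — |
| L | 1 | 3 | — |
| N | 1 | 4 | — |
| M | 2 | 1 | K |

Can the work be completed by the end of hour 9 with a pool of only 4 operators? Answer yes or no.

The minimum achievable peak is 5; 4 < 5, so no feasible schedule stays within the cap.

no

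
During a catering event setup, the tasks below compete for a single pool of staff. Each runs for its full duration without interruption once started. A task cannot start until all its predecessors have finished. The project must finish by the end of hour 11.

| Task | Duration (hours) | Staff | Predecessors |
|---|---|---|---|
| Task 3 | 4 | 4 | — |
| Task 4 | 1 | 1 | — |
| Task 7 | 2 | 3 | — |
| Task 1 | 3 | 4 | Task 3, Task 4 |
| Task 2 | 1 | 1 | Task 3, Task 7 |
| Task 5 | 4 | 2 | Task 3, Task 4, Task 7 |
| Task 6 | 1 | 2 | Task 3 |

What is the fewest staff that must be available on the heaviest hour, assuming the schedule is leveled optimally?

6

Early-start (Task 3@1, Task 4@1, Task 7@1, Task 1@5, Task 2@5, Task 5@5, Task 6@5) gives peak 9: h1:8  h2:7  h3:4  h4:4  h5:9  h6:6  h7:6  h8:2  h9:0  h10:0  h11:0.
Shift Task 7→5, Task 1→7, Task 2→7, Task 5→8.
Schedule Task 3@1, Task 4@1, Task 7@5, Task 1@7, Task 2@7, Task 5@8, Task 6@5: h1:5  h2:4  h3:4  h4:4  h5:5  h6:3  h7:5  h8:6  h9:6  h10:2  h11:2 — peak 6.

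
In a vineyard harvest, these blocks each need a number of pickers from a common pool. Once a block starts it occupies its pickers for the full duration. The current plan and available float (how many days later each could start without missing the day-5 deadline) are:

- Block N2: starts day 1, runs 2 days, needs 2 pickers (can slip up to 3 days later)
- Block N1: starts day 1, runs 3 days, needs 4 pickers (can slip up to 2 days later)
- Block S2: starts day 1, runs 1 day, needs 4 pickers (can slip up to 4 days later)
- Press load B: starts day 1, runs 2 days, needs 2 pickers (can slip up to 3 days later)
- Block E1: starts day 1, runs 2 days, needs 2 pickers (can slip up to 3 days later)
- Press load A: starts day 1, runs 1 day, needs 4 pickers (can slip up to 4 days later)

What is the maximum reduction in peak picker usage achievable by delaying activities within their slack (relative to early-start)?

10

Early-start peak: d1:18  d2:10  d3:4  d4:0  d5:0 ⇒ 18.
Leveled (Block N2@1, Block N1@1, Block S2@3, Press load B@1, Block E1@4, Press load A@4): d1:8  d2:8  d3:8  d4:6  d5:2 ⇒ 8.
Reduction 18 − 8 = 10.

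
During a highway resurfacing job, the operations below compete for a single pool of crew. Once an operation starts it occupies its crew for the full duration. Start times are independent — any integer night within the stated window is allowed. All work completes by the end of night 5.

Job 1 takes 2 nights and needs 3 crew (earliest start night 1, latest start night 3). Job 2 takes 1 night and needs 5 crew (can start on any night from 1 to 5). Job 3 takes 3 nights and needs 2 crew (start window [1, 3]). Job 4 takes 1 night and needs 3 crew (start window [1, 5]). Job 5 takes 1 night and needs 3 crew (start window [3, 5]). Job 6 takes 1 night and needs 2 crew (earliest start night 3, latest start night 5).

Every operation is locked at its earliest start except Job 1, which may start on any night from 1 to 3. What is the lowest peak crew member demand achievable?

10

Job 1@1: n1:13  n2:5  n3:7  n4:0  n5:0 → peak 13
Job 1@2: n1:10  n2:5  n3:10  n4:0  n5:0 → peak 10
Job 1@3: n1:10  n2:2  n3:10  n4:3  n5:0 → peak 10
Best is Job 1@2, peak 10.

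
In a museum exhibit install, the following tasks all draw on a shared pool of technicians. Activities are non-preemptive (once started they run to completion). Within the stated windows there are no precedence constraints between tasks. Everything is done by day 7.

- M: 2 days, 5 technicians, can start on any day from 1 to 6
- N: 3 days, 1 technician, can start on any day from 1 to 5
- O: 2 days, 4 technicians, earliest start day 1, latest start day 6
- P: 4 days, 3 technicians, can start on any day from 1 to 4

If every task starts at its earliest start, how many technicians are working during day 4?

3

At early start, day 4 has: P.
Demand: 3 = 3.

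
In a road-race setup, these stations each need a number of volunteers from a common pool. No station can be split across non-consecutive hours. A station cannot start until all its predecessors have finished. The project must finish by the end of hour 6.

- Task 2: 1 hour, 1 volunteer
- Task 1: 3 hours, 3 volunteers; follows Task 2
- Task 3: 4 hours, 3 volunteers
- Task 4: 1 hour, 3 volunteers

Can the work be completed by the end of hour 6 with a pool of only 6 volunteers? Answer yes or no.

yes

Schedule Task 2@1, Task 1@2, Task 3@1, Task 4@5: h1:4  h2:6  h3:6  h4:6  h5:3  h6:0 — peak 6 ≤ 6.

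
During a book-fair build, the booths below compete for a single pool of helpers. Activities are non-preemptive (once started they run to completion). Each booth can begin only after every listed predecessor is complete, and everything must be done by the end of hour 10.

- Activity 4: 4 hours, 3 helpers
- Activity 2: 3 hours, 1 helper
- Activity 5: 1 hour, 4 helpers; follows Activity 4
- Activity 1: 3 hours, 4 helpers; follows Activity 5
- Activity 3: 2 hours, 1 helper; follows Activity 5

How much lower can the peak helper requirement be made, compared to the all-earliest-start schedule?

1

Early-start peak: h1:4  h2:4  h3:4  h4:3  h5:4  h6:5  h7:5  h8:4  h9:0  h10:0 ⇒ 5.
Leveled (Activity 4@1, Activity 2@1, Activity 5@5, Activity 1@6, Activity 3@9): h1:4  h2:4  h3:4  h4:3  h5:4  h6:4  h7:4  h8:4  h9:1  h10:1 ⇒ 4.
Reduction 5 − 4 = 1.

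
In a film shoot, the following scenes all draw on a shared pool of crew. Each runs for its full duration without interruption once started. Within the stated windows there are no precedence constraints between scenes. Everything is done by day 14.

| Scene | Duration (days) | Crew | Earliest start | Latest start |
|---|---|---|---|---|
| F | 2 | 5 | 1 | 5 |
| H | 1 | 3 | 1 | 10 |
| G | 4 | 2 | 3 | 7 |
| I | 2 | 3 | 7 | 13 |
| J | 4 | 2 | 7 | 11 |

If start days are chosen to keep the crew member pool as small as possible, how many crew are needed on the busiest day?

Early-start (F@1, H@1, G@3, I@7, J@7) gives peak 8: d1:8  d2:5  d3:2  d4:2  d5:2  d6:2  d7:5  d8:5  d9:2  d10:2  d11:0  d12:0  d13:0  d14:0.
Shift H→3.
Schedule F@1, H@3, G@3, I@7, J@7: d1:5  d2:5  d3:5  d4:2  d5:2  d6:2  d7:5  d8:5  d9:2  d10:2  d11:0  d12:0  d13:0  d14:0 — peak 5.

5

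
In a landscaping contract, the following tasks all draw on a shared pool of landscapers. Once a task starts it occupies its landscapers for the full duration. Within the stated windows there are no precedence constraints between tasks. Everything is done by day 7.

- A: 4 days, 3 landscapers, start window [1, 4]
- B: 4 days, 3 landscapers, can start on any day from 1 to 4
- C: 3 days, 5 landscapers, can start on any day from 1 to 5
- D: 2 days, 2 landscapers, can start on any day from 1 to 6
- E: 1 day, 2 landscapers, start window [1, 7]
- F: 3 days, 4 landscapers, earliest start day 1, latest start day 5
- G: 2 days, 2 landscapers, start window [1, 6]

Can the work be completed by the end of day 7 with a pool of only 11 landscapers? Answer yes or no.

yes

Schedule A@1, B@1, C@5, D@1, E@1, F@3, G@6: d1:10  d2:8  d3:10  d4:10  d5:9  d6:7  d7:7 — peak 10 ≤ 11.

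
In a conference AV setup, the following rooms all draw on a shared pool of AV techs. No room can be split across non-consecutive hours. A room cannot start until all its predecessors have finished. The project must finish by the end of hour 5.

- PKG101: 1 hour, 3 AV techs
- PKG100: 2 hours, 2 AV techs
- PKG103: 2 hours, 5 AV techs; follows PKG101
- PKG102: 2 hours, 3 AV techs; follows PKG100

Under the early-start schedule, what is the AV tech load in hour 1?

5

At early start, hour 1 has: PKG101, PKG100.
Demand: 3 + 2 = 5.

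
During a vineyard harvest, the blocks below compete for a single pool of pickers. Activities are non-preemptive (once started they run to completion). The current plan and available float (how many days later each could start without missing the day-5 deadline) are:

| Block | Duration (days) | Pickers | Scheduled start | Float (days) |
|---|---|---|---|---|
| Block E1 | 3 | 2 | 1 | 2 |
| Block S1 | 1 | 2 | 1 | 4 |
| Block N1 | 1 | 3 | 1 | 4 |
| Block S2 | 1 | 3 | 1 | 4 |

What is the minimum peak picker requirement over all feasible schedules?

4

Early-start (Block E1@1, Block S1@1, Block N1@1, Block S2@1) gives peak 10: d1:10  d2:2  d3:2  d4:0  d5:0.
Shift Block N1→4, Block S2→5.
Schedule Block E1@1, Block S1@1, Block N1@4, Block S2@5: d1:4  d2:2  d3:2  d4:3  d5:3 — peak 4.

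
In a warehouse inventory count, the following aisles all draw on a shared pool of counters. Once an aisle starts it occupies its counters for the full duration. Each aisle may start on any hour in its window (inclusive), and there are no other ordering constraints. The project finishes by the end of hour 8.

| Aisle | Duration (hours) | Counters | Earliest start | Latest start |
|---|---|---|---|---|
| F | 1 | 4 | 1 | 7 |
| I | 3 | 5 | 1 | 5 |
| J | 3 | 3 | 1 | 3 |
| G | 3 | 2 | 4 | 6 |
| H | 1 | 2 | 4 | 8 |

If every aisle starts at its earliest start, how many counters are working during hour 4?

At early start, hour 4 has: G, H.
Demand: 2 + 2 = 4.

4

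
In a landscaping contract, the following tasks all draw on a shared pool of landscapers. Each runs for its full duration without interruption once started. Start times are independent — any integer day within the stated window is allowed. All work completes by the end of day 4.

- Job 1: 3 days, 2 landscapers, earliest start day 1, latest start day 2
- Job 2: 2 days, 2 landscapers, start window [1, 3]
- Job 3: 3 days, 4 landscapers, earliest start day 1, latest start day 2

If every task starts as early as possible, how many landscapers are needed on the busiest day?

Early-start schedule: Job 1@1, Job 2@1, Job 3@1.
Load per day: day 1: 8, day 2: 8, day 3: 6, day 4: 0.
Peak is 8.

8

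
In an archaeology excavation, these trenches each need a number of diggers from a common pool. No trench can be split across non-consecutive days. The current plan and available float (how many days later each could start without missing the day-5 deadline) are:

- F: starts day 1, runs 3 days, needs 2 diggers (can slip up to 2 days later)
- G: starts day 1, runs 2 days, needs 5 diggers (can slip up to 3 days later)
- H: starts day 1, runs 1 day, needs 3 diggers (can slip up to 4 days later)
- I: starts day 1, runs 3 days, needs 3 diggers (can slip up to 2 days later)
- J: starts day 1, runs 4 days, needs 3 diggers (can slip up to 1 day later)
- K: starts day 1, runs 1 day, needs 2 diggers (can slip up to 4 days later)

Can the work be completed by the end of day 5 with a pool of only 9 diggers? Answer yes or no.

The minimum achievable peak is 10; 9 < 10, so no feasible schedule stays within the cap.

no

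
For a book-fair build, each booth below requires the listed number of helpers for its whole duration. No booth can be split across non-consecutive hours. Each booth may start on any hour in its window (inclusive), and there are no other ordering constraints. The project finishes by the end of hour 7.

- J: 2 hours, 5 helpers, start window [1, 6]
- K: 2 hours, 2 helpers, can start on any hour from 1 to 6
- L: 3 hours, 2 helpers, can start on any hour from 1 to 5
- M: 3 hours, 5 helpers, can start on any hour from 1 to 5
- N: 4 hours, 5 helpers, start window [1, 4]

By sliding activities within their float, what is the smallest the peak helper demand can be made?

Early-start (J@1, K@1, L@1, M@1, N@1) gives peak 19: h1:19  h2:19  h3:12  h4:5  h5:0  h6:0  h7:0.
Shift M→3, N→4.
Schedule J@1, K@1, L@1, M@3, N@4: h1:9  h2:9  h3:7  h4:10  h5:10  h6:5  h7:5 — peak 10.

10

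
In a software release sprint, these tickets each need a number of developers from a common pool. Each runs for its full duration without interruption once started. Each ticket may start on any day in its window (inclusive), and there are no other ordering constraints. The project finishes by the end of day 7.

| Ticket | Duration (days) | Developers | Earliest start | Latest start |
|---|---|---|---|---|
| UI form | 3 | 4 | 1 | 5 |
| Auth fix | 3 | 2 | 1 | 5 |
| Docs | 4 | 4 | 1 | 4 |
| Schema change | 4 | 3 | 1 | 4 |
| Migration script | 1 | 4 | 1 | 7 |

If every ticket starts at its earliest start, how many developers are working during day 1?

At early start, day 1 has: UI form, Auth fix, Docs, Schema change, Migration script.
Demand: 4 + 2 + 4 + 3 + 4 = 17.

17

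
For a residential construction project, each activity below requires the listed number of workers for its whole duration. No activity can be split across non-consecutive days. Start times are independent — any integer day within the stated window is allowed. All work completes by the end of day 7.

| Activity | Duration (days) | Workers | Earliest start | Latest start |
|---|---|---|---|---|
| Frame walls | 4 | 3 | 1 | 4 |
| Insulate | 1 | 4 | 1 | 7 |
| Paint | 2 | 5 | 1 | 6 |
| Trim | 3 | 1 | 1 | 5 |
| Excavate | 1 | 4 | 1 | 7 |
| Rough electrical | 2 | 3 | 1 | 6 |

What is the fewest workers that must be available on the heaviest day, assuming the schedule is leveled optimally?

Early-start (Frame walls@1, Insulate@1, Paint@1, Trim@1, Excavate@1, Rough electrical@1) gives peak 20: d1:20  d2:12  d3:4  d4:3  d5:0  d6:0  d7:0.
Shift Paint→5, Trim→2, Excavate→7, Rough electrical→2.
Schedule Frame walls@1, Insulate@1, Paint@5, Trim@2, Excavate@7, Rough electrical@2: d1:7  d2:7  d3:7  d4:4  d5:5  d6:5  d7:4 — peak 7.

7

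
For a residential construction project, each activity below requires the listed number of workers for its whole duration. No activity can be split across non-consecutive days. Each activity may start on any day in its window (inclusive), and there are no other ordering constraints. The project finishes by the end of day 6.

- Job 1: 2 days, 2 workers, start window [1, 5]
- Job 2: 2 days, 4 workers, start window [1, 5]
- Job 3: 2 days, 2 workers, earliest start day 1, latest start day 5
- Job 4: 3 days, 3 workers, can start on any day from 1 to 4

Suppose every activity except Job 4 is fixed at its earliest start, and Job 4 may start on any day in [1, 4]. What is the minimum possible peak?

Job 4@1: d1:11  d2:11  d3:3  d4:0  d5:0  d6:0 → peak 11
Job 4@2: d1:8  d2:11  d3:3  d4:3  d5:0  d6:0 → peak 11
Job 4@3: d1:8  d2:8  d3:3  d4:3  d5:3  d6:0 → peak 8
Job 4@4: d1:8  d2:8  d3:0  d4:3  d5:3  d6:3 → peak 8
Best is Job 4@3, peak 8.

8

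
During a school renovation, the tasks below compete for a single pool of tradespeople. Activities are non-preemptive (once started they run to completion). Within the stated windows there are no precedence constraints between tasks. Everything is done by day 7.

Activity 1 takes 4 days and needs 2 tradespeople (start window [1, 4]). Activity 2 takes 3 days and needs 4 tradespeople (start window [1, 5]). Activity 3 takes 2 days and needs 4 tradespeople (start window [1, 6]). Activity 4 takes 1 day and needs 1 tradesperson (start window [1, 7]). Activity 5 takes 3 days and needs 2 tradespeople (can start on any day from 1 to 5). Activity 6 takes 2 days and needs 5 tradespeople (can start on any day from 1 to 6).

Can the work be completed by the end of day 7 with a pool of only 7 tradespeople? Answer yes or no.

Schedule Activity 1@1, Activity 2@1, Activity 3@4, Activity 4@1, Activity 5@5, Activity 6@6: d1:7  d2:6  d3:6  d4:6  d5:6  d6:7  d7:7 — peak 7 ≤ 7.

yes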